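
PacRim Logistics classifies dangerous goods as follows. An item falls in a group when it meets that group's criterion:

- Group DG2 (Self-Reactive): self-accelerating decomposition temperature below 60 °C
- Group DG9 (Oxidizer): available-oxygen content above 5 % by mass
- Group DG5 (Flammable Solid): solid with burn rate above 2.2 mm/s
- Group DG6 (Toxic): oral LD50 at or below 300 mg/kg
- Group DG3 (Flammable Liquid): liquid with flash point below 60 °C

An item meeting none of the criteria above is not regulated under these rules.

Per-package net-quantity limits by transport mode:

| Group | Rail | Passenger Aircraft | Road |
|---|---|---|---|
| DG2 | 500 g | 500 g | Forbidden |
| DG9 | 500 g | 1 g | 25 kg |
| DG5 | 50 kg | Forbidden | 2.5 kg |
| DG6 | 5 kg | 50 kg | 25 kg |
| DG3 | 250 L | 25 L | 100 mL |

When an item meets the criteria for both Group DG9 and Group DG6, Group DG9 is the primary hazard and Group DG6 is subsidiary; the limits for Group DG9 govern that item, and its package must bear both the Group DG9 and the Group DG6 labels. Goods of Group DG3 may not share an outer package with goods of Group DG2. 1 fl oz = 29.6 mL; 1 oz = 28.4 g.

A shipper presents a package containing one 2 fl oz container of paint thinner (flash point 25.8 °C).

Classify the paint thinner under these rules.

Group DG3

Flash point 25.8 °C meets the Group DG3 criterion (Flammable Liquid), so the paint thinner is Group DG3.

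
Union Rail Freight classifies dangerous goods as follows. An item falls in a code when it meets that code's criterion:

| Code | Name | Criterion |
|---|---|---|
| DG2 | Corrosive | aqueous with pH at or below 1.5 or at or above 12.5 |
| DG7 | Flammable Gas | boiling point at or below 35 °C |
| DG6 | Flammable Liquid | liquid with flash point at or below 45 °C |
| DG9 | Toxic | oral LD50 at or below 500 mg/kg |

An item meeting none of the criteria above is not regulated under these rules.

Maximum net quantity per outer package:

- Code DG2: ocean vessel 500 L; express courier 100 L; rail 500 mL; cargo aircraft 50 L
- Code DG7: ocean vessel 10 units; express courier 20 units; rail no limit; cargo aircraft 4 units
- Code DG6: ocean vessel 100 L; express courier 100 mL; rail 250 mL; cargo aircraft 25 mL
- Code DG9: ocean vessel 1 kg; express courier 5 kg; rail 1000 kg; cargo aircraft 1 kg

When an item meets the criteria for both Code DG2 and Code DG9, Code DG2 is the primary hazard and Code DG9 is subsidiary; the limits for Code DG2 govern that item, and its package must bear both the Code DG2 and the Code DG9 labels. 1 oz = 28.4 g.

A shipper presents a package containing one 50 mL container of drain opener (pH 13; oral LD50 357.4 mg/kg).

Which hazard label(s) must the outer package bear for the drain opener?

Code DG2 and DG9

With pH 13 (≥ 12.5), the drain opener falls in Code DG2.
Oral LD50 357.4 mg/kg meets the Code DG9 criterion (Toxic), so the drain opener is Code DG9.
By the precedence rule Code DG2 is primary and Code DG9 is subsidiary, and that rule requires both labels on the package.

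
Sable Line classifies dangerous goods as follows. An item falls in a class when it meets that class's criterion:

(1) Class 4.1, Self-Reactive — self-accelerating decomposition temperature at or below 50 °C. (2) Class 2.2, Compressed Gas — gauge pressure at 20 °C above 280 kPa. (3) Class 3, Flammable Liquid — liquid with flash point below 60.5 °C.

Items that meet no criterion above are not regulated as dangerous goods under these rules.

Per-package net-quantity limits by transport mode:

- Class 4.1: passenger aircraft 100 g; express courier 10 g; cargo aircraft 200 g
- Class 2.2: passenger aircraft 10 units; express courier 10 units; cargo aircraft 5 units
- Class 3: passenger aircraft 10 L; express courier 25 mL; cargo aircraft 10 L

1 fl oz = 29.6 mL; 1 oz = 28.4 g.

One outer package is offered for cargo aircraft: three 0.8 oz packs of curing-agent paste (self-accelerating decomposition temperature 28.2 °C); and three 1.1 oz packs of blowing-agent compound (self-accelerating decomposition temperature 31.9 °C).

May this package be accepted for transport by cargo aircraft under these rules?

With self-accelerating decomposition temperature 28.2 °C (≤ 50 °C), the curing-agent paste falls in Class 4.1.
With self-accelerating decomposition temperature 31.9 °C (≤ 50 °C), the blowing-agent compound falls in Class 4.1.
Total Class 4.1: (three 0.8 oz packs = 68.16 g) + (three 1.1 oz packs = 93.72 g) = 161.88 g.
161.88 g ≤ 200 g (cargo aircraft limit, Class 4.1) — within limit.

Yes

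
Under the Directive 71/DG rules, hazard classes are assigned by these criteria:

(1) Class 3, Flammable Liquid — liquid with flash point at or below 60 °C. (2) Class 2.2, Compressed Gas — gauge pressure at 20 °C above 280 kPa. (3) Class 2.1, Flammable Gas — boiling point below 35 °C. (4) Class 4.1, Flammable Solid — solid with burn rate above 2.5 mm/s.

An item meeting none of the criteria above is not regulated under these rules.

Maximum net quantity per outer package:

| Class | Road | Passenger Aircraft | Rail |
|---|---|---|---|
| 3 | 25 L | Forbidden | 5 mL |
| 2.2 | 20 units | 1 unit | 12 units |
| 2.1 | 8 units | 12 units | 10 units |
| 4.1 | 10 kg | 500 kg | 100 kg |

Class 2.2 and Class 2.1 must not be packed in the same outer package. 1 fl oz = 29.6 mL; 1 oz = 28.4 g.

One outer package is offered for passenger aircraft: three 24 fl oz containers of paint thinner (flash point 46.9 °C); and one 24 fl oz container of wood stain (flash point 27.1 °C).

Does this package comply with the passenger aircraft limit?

No

Paint thinner: flash point 46.9 °C ≤ 60 °C → Class 3 (Flammable Liquid).
Flash point 27.1 °C meets the Class 3 criterion (Flammable Liquid), so the wood stain is Class 3.
Total Class 3: (three 24 fl oz containers = 2131.2 mL) + (one 24 fl oz container = 710.4 mL) = 2841.6 mL.
Class 3 is Forbidden by passenger aircraft.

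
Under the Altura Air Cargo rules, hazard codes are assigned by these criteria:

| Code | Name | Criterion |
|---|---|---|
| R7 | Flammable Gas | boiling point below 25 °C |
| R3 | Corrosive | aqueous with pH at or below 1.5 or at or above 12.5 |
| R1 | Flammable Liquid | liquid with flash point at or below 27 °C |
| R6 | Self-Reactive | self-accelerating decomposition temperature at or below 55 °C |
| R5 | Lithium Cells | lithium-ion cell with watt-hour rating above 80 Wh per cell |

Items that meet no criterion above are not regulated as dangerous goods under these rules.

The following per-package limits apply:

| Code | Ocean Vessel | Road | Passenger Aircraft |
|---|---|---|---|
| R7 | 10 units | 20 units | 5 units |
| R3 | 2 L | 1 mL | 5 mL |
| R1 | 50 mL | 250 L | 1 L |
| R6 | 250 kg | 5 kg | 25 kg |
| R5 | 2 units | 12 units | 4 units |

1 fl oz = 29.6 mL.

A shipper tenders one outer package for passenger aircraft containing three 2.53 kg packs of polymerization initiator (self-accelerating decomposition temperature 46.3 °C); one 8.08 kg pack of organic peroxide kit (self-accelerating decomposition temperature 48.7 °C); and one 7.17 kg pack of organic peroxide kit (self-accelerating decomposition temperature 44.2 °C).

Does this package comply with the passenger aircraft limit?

Yes

Self-accelerating decomposition temperature 46.3 °C meets the Code R6 criterion (Self-Reactive), so the polymerization initiator is Code R6.
Organic peroxide kit: self-accelerating decomposition temperature 48.7 °C ≤ 55 °C → Code R6 (Self-Reactive).
With self-accelerating decomposition temperature 44.2 °C (≤ 55 °C), the organic peroxide kit falls in Code R6.
Total Code R6: (three 2.53 kg packs = 7.59 kg) + 8.08 kg + 7.17 kg = 22.84 kg.
22.84 kg ≤ 25 kg (passenger aircraft limit, Code R6) — within limit.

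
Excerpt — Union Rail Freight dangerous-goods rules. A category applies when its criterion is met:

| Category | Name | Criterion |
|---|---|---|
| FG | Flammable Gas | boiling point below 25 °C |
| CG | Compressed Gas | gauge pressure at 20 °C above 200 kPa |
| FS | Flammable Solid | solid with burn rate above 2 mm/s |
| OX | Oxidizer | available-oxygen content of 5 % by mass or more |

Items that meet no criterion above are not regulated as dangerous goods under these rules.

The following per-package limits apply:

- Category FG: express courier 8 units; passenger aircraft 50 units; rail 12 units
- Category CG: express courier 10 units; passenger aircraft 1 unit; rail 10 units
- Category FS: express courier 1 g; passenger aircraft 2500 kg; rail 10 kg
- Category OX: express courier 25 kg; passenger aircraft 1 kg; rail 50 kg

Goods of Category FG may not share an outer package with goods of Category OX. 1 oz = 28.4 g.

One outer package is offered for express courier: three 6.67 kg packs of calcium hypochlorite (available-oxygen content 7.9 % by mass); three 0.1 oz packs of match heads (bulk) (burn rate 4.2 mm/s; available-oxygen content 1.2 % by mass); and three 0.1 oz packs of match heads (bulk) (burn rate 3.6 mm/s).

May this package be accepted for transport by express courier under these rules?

No

With available-oxygen content 7.9 % by mass (≥ 5 % by mass), the calcium hypochlorite falls in Category OX.
Burn rate 4.2 mm/s meets the Category FS criterion (Flammable Solid), so the match heads (bulk) are Category FS.
With burn rate 3.6 mm/s (> 2 mm/s), the match heads (bulk) fall in Category FS.
Category FS net quantity: (three 0.1 oz packs = 8.52 g) + (three 0.1 oz packs = 8.52 g) = 17.04 g.
17.04 g > 1 g (express courier limit, Category FS) — over the limit.
Category OX quantity: three 6.67 kg packs = 20.01 kg.
That is within the Category OX express courier limit of 25 kg.
The segregation rule (Category FG with Category OX) does not apply to Category FS with Category OX.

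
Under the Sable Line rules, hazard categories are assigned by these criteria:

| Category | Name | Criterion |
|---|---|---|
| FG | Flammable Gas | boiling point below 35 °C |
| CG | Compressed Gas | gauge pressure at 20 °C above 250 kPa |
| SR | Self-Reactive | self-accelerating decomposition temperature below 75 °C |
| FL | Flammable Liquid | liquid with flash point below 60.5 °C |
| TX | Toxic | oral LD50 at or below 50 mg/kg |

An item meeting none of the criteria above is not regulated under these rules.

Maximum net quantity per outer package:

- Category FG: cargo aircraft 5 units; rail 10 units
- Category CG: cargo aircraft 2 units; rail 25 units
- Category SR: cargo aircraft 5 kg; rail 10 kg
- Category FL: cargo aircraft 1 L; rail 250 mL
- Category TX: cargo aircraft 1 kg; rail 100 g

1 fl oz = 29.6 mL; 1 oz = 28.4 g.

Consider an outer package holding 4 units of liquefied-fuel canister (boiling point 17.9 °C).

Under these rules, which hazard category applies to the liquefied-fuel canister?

The liquefied-fuel canister has boiling point 17.9 °C, which is < 35 °C, so it is Category FG (Flammable Gas).

Category FG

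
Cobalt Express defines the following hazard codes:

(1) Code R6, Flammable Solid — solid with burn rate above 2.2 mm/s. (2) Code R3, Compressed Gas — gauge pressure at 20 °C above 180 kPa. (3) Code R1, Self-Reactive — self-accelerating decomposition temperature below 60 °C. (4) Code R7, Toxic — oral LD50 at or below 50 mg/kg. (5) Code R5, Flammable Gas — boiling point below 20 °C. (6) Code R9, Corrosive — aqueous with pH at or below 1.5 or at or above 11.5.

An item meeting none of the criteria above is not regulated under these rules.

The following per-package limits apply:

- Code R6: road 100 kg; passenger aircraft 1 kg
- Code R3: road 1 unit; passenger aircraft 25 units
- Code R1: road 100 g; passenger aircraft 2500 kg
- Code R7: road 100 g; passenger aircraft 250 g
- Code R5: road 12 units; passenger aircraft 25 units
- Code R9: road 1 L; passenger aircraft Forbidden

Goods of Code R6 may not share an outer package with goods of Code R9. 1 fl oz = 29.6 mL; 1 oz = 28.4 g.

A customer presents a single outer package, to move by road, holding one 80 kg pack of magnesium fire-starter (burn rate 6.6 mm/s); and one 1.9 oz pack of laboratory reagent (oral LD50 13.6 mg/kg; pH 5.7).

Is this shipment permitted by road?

Magnesium fire-starter: burn rate 6.6 mm/s > 2.2 mm/s → Code R6 (Flammable Solid).
Laboratory reagent: oral LD50 13.6 mg/kg ≤ 50 mg/kg → Code R7 (Toxic).
Code R6 quantity: 80 kg.
80 kg is within the road limit of 100 kg for Code R6.
Code R7 quantity: one 1.9 oz pack = 53.96 g.
53.96 g is within the road limit of 100 g for Code R7.
The segregation rule (Code R6 with Code R9) does not apply to Code R6 with Code R7.
Every hazard code is within its road limit and no segregation rule is violated.

Yes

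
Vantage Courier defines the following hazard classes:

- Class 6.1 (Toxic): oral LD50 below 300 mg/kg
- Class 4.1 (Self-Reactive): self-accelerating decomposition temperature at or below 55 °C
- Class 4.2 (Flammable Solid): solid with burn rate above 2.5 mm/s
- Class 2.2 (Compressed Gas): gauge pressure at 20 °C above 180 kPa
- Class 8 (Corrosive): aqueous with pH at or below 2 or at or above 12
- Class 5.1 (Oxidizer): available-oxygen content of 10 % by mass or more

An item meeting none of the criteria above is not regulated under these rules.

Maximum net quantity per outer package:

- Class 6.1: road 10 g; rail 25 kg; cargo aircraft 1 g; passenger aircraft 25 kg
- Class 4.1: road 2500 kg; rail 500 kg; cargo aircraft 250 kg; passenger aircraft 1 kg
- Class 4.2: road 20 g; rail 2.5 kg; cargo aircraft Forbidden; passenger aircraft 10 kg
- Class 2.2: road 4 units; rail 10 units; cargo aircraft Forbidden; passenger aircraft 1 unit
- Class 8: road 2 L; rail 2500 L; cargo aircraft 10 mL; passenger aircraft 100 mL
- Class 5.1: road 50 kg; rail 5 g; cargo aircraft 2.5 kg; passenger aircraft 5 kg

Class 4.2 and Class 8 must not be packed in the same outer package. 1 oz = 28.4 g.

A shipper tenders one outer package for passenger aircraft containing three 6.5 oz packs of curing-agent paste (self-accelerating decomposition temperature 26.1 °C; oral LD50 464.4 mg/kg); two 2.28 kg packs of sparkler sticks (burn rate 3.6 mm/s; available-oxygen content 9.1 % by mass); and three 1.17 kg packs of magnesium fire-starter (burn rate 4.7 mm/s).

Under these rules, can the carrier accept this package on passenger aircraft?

Curing-agent paste: self-accelerating decomposition temperature 26.1 °C ≤ 55 °C → Class 4.1 (Self-Reactive).
The sparkler sticks have burn rate 3.6 mm/s, which is > 2.5 mm/s, so they are Class 4.2 (Flammable Solid).
With burn rate 4.7 mm/s (> 2.5 mm/s), the magnesium fire-starter falls in Class 4.2.
Class 4.2 net quantity: (two 2.28 kg packs = 4.56 kg) + (three 1.17 kg packs = 3.51 kg) = 8.07 kg.
8.07 kg is within the passenger aircraft limit of 10 kg for Class 4.2.
Class 4.1 quantity: three 6.5 oz packs = 553.8 g.
553.8 g is within the passenger aircraft limit of 1 kg for Class 4.1.
The segregation rule (Class 4.2 with Class 8) does not apply to Class 4.2 with Class 4.1.
Every hazard class is within its passenger aircraft limit and no segregation rule is violated.

Yes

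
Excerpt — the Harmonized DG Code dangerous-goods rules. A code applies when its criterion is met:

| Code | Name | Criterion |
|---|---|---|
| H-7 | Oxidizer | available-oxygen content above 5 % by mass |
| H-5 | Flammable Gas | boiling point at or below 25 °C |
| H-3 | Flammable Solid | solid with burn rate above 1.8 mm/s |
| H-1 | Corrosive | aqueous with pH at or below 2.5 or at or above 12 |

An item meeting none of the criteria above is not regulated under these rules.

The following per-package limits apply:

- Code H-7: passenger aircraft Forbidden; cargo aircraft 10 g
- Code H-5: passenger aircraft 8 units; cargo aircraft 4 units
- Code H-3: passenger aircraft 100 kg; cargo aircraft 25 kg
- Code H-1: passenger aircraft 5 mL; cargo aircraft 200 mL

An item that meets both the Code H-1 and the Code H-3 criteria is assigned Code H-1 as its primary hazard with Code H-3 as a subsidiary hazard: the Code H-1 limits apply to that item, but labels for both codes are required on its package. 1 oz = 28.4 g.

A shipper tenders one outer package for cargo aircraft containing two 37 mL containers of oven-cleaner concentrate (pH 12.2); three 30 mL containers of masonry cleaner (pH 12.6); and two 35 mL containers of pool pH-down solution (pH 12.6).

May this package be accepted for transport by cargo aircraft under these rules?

Oven-cleaner concentrate: pH 12.2 ≥ 12 → Code H-1 (Corrosive).
The masonry cleaner has pH 12.6, which is ≥ 12, so it is Code H-1 (Corrosive).
The pool pH-down solution has pH 12.6, which is ≥ 12, so it is Code H-1 (Corrosive).
Code H-1 net quantity: (two 37 mL containers = 74 mL) + (three 30 mL containers = 90 mL) + (two 35 mL containers = 70 mL) = 234 mL.
234 mL > 200 mL (cargo aircraft limit, Code H-1) — over the limit.

No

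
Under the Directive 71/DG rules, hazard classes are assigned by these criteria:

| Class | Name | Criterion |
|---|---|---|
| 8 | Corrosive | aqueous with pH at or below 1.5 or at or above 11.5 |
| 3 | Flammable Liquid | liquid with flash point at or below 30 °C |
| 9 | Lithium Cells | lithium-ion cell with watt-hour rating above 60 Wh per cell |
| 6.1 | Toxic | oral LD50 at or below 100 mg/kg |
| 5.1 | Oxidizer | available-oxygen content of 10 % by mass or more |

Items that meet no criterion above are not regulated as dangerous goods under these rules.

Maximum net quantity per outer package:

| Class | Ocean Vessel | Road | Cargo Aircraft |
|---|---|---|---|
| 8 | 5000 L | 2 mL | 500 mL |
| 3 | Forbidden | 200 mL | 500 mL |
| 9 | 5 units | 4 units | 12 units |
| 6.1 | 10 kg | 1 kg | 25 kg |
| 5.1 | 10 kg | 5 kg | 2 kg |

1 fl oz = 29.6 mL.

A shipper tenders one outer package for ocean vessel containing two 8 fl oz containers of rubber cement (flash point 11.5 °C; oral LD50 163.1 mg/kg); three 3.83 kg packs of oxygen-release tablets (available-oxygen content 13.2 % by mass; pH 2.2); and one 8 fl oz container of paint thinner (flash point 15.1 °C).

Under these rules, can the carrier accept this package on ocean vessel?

Flash point 11.5 °C meets the Class 3 criterion (Flammable Liquid), so the rubber cement is Class 3.
The oxygen-release tablets have available-oxygen content 13.2 % by mass, which is ≥ 10 % by mass, so they are Class 5.1 (Oxidizer).
Paint thinner: flash point 15.1 °C ≤ 30 °C → Class 3 (Flammable Liquid).
Total Class 3: (two 8 fl oz containers = 473.6 mL) + (one 8 fl oz container = 236.8 mL) = 710.4 mL.
Class 3 is Forbidden by ocean vessel.
Class 5.1 quantity: three 3.83 kg packs = 11.49 kg.
That exceeds the Class 5.1 ocean vessel limit of 10 kg.

No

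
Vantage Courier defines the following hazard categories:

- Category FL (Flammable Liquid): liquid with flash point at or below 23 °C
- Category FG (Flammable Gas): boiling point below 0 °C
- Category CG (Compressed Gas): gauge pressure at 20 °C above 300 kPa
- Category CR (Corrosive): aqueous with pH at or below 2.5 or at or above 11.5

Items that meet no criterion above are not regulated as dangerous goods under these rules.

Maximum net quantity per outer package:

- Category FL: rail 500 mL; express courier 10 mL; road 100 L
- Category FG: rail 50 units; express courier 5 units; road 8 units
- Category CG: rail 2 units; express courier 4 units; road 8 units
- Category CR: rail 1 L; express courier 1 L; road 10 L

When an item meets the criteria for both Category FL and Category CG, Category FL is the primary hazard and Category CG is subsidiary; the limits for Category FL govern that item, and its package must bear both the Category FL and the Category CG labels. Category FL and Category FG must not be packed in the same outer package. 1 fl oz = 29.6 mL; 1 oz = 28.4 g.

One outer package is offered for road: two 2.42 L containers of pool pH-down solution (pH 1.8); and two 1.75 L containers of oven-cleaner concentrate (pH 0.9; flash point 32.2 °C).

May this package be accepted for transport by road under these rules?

pH 1.8 meets the Category CR criterion (Corrosive), so the pool pH-down solution is Category CR.
pH 0.9 meets the Category CR criterion (Corrosive), so the oven-cleaner concentrate is Category CR.
Total Category CR: (two 2.42 L containers = 4.84 L) + (two 1.75 L containers = 3.5 L) = 8.34 L.
8.34 L is within the road limit of 10 L for Category CR.

Yes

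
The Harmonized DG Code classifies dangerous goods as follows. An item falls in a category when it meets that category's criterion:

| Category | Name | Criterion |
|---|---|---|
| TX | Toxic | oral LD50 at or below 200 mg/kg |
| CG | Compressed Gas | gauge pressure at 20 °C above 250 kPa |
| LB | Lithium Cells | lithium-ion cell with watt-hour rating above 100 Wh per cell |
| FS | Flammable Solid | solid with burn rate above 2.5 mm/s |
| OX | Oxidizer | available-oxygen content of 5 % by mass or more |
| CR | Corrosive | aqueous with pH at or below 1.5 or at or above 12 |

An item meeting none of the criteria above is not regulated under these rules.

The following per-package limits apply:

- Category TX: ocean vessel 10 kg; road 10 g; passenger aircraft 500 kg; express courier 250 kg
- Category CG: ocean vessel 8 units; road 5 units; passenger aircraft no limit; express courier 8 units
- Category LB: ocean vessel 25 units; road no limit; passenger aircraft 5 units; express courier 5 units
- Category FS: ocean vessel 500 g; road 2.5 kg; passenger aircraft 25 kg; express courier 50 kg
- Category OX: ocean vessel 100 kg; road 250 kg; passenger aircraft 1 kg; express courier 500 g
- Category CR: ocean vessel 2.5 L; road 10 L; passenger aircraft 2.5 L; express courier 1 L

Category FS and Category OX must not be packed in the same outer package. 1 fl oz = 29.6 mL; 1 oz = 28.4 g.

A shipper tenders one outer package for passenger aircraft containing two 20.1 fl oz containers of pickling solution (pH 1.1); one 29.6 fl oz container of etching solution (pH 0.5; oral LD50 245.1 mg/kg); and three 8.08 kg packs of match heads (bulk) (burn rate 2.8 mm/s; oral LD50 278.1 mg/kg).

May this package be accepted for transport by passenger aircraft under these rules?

With pH 1.1 (≤ 1.5), the pickling solution falls in Category CR.
With pH 0.5 (≤ 1.5), the etching solution falls in Category CR.
Burn rate 2.8 mm/s meets the Category FS criterion (Flammable Solid), so the match heads (bulk) are Category FS.
Category FS quantity: three 8.08 kg packs = 24.24 kg.
24.24 kg is within the passenger aircraft limit of 25 kg for Category FS.
Total Category CR: (two 20.1 fl oz containers = 1189.92 mL) + (one 29.6 fl oz container = 876.16 mL) = 2066.08 mL.
2066.08 mL ≤ 2.5 L (passenger aircraft limit, Category CR) — within limit.
The segregation rule (Category FS with Category OX) does not apply to Category FS with Category CR.
Every hazard category is within its passenger aircraft limit and no segregation rule is violated.

Yes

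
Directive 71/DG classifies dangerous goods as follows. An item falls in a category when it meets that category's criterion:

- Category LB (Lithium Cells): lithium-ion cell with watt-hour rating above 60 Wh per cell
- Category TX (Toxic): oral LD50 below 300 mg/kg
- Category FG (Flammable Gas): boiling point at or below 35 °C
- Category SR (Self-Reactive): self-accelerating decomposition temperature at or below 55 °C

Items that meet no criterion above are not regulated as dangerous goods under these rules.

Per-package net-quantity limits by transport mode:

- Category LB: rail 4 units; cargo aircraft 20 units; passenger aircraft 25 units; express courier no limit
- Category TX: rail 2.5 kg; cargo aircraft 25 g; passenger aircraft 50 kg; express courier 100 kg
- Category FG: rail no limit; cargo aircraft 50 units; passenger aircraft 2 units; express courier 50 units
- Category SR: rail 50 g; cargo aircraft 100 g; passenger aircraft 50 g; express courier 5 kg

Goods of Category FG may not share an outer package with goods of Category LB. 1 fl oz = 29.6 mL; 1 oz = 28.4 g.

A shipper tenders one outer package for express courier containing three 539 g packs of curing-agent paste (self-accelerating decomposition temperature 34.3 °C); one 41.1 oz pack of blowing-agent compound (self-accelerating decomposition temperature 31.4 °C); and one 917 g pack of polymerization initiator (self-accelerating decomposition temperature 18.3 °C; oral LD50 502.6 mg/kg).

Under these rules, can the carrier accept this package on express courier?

Yes

Curing-agent paste: self-accelerating decomposition temperature 34.3 °C ≤ 55 °C → Category SR (Self-Reactive).
Self-accelerating decomposition temperature 31.4 °C meets the Category SR criterion (Self-Reactive), so the blowing-agent compound is Category SR.
The polymerization initiator has self-accelerating decomposition temperature 18.3 °C, which is ≤ 55 °C, so it is Category SR (Self-Reactive).
Category SR net quantity: (three 539 g packs = 1.617 kg) + (one 41.1 oz pack = 1167.24 g) + 917 g = 3701.24 g.
3701.24 g is within the express courier limit of 5 kg for Category SR.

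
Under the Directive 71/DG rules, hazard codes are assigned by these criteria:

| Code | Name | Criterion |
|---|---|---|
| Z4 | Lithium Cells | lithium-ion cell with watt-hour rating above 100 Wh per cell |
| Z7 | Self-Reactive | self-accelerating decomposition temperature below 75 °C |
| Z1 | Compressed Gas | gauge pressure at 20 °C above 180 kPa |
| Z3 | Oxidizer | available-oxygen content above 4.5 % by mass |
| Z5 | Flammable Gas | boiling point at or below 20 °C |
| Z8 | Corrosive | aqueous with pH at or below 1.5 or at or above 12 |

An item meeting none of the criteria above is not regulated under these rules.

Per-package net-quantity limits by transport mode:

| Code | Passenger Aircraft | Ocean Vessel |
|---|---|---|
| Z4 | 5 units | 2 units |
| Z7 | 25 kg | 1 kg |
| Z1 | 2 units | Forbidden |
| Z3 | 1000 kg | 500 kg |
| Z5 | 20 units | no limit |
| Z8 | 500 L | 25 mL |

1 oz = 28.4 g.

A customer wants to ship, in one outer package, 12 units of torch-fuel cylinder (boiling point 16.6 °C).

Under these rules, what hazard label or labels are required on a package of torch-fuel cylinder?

Boiling point 16.6 °C meets the Code Z5 criterion (Flammable Gas), so the torch-fuel cylinder is Code Z5.
Only the Code Z5 label is required.

Code Z5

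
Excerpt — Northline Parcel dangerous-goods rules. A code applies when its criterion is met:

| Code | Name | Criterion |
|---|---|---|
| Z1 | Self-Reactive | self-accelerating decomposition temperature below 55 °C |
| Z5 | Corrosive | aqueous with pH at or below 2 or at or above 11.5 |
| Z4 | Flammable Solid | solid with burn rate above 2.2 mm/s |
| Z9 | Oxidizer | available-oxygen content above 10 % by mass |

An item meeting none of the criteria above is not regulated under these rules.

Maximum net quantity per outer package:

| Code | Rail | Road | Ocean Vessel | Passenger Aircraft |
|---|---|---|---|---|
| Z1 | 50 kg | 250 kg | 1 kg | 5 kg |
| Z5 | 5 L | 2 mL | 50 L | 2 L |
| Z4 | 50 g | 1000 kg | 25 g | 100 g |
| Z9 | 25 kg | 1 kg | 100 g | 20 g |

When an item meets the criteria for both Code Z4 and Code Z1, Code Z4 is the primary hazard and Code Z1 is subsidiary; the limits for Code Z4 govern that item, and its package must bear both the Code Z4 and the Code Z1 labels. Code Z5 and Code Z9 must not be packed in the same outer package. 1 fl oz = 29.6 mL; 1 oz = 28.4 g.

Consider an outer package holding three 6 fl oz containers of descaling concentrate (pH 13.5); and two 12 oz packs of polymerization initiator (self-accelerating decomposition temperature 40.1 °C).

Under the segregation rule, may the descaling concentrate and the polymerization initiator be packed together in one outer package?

Yes

With pH 13.5 (≥ 11.5), the descaling concentrate falls in Code Z5.
The polymerization initiator has self-accelerating decomposition temperature 40.1 °C, which is < 55 °C, so it is Code Z1 (Self-Reactive).
No segregation rule bars Code Z5 with Code Z1.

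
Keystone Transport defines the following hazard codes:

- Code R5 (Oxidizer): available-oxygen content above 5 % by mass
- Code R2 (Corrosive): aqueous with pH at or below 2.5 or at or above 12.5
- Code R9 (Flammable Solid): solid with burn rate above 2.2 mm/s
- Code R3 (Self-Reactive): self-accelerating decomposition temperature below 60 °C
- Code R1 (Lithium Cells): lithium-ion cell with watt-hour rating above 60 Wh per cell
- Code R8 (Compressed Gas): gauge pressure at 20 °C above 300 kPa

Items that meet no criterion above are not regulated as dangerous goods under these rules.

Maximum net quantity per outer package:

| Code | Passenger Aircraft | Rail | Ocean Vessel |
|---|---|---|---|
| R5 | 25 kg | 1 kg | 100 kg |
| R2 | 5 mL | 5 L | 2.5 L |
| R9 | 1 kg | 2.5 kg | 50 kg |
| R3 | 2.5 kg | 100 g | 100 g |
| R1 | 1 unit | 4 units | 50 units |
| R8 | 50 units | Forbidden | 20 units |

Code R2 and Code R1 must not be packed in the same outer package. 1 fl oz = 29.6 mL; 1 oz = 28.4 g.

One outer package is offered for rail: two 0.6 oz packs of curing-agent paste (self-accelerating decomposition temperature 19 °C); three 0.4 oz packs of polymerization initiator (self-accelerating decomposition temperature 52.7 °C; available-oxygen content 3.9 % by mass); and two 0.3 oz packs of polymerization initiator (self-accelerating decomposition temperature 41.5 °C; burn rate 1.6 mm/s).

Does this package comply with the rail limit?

Curing-agent paste: self-accelerating decomposition temperature 19 °C < 60 °C → Code R3 (Self-Reactive).
With self-accelerating decomposition temperature 52.7 °C (< 60 °C), the polymerization initiator falls in Code R3.
Polymerization initiator: self-accelerating decomposition temperature 41.5 °C < 60 °C → Code R3 (Self-Reactive).
Code R3 net quantity: (two 0.6 oz packs = 34.08 g) + (three 0.4 oz packs = 34.08 g) + (two 0.3 oz packs = 17.04 g) = 85.2 g.
85.2 g is within the rail limit of 100 g for Code R3.

Yes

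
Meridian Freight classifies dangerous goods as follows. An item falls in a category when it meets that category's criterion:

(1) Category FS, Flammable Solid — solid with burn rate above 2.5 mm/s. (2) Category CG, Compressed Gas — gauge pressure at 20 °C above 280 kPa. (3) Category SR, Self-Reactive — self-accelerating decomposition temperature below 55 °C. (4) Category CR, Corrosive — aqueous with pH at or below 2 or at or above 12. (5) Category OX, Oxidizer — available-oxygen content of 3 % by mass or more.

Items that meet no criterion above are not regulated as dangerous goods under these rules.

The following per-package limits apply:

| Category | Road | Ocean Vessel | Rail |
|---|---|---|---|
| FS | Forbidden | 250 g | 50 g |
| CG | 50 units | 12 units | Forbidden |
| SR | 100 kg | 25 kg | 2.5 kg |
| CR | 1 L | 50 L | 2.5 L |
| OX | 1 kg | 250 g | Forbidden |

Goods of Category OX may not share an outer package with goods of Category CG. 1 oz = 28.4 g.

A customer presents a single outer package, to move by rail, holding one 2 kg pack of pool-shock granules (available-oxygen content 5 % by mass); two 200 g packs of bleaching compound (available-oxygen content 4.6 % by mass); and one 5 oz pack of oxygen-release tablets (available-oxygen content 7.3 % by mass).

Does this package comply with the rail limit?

The pool-shock granules have available-oxygen content 5 % by mass, which is ≥ 3 % by mass, so they are Category OX (Oxidizer).
Available-oxygen content 4.6 % by mass meets the Category OX criterion (Oxidizer), so the bleaching compound is Category OX.
The oxygen-release tablets have available-oxygen content 7.3 % by mass, which is ≥ 3 % by mass, so they are Category OX (Oxidizer).
Category OX net quantity: 2 kg + (two 200 g packs = 400 g) + (one 5 oz pack = 142 g) = 2.542 kg.
Category OX is Forbidden by rail.

No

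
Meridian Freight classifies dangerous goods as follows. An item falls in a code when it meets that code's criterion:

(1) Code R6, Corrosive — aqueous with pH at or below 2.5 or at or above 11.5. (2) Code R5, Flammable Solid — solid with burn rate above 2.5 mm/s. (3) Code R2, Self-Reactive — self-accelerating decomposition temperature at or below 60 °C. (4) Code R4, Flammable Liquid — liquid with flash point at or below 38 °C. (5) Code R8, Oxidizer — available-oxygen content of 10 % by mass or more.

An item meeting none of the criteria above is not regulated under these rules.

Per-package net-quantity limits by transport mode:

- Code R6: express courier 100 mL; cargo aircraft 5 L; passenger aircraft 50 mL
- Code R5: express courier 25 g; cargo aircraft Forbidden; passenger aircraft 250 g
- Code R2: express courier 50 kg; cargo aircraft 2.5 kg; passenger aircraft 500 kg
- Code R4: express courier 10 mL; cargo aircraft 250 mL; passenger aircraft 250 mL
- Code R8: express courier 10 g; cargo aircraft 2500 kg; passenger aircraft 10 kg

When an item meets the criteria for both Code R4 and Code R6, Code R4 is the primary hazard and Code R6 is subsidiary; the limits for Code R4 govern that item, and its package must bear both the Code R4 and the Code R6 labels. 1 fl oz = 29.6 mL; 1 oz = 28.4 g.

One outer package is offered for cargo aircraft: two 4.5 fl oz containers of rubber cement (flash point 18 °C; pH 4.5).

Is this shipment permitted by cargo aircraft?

The rubber cement has flash point 18 °C, which is ≤ 38 °C, so it is Code R4 (Flammable Liquid).
Code R4 quantity: two 4.5 fl oz containers = 266.4 mL.
That exceeds the Code R4 cargo aircraft limit of 250 mL.

No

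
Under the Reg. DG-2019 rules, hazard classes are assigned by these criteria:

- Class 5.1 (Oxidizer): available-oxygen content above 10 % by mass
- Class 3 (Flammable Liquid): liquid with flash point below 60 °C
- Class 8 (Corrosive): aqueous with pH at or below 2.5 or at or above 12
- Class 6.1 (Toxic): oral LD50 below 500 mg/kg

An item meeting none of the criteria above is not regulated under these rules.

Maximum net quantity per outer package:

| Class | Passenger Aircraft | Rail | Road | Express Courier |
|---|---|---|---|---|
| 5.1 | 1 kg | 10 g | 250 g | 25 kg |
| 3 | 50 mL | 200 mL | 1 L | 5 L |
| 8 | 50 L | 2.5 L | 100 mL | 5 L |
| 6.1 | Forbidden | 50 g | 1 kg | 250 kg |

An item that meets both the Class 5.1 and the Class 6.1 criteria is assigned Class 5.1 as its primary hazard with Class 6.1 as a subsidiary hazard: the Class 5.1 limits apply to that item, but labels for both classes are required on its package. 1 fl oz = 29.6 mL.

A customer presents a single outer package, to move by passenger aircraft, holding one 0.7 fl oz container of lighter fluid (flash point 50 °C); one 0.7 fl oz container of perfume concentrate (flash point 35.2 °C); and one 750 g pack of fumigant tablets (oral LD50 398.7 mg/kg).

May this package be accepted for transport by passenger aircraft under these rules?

Lighter fluid: flash point 50 °C < 60 °C → Class 3 (Flammable Liquid).
Flash point 35.2 °C meets the Class 3 criterion (Flammable Liquid), so the perfume concentrate is Class 3.
With oral LD50 398.7 mg/kg (< 500 mg/kg), the fumigant tablets fall in Class 6.1.
Class 6.1 quantity: 750 g.
Class 6.1 is Forbidden by passenger aircraft.
Total Class 3: (one 0.7 fl oz container = 20.72 mL) + (one 0.7 fl oz container = 20.72 mL) = 41.44 mL.
That is within the Class 3 passenger aircraft limit of 50 mL.

No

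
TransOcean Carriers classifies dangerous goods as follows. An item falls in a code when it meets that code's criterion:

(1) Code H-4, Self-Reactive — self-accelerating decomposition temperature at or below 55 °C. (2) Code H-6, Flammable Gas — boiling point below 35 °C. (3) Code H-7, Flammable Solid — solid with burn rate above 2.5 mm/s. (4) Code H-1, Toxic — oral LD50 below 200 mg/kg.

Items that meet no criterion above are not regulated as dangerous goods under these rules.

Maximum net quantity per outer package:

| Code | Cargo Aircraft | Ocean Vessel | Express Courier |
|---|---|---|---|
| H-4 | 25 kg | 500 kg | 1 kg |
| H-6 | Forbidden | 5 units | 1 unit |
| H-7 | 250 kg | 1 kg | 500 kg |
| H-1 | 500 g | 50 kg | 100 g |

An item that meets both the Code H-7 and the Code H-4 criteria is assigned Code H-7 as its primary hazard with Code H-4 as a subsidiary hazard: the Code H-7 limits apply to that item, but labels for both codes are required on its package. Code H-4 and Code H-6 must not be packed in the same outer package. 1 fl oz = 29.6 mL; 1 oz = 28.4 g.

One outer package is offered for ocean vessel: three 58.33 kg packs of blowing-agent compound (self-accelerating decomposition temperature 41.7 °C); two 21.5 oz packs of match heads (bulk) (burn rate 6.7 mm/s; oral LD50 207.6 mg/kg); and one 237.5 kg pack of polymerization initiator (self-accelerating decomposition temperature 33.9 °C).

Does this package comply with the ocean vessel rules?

No

The blowing-agent compound has self-accelerating decomposition temperature 41.7 °C, which is ≤ 55 °C, so it is Code H-4 (Self-Reactive).
Burn rate 6.7 mm/s meets the Code H-7 criterion (Flammable Solid), so the match heads (bulk) are Code H-7.
With self-accelerating decomposition temperature 33.9 °C (≤ 55 °C), the polymerization initiator falls in Code H-4.
Code H-7 quantity: two 21.5 oz packs = 1221.2 g.
That exceeds the Code H-7 ocean vessel limit of 1 kg.
Code H-4 net quantity: (three 58.33 kg packs = 174.99 kg) + 237.5 kg = 412.49 kg.
412.49 kg ≤ 500 kg (ocean vessel limit, Code H-4) — within limit.
The segregation rule (Code H-4 with Code H-6) does not apply to Code H-7 with Code H-4.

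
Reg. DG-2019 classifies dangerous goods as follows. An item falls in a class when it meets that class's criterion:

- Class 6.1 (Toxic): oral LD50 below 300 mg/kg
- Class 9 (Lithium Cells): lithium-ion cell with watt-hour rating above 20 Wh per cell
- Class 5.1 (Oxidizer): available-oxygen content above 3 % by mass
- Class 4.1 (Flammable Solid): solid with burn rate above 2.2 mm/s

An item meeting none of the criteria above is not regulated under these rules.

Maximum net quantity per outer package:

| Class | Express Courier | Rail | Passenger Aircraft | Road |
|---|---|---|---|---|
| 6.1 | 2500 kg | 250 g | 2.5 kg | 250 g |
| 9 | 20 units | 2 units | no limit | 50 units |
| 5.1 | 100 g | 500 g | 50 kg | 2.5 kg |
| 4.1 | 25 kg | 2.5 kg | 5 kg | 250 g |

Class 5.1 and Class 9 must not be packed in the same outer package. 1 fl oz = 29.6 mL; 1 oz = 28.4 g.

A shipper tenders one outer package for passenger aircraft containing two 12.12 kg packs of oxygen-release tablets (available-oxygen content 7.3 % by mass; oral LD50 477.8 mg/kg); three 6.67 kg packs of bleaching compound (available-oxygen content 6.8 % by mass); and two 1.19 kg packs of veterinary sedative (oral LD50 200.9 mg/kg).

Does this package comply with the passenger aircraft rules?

The oxygen-release tablets have available-oxygen content 7.3 % by mass, which is > 3 % by mass, so they are Class 5.1 (Oxidizer).
Bleaching compound: available-oxygen content 6.8 % by mass > 3 % by mass → Class 5.1 (Oxidizer).
The veterinary sedative has oral LD50 200.9 mg/kg, which is < 300 mg/kg, so it is Class 6.1 (Toxic).
Class 5.1 net quantity: (two 12.12 kg packs = 24.24 kg) + (three 6.67 kg packs = 20.01 kg) = 44.25 kg.
44.25 kg is within the passenger aircraft limit of 50 kg for Class 5.1.
Class 6.1 quantity: two 1.19 kg packs = 2.38 kg.
2.38 kg ≤ 2.5 kg (passenger aircraft limit, Class 6.1) — within limit.
The segregation rule (Class 5.1 with Class 9) does not apply to Class 5.1 with Class 6.1.
Every hazard class is within its passenger aircraft limit and no segregation rule is violated.

Yes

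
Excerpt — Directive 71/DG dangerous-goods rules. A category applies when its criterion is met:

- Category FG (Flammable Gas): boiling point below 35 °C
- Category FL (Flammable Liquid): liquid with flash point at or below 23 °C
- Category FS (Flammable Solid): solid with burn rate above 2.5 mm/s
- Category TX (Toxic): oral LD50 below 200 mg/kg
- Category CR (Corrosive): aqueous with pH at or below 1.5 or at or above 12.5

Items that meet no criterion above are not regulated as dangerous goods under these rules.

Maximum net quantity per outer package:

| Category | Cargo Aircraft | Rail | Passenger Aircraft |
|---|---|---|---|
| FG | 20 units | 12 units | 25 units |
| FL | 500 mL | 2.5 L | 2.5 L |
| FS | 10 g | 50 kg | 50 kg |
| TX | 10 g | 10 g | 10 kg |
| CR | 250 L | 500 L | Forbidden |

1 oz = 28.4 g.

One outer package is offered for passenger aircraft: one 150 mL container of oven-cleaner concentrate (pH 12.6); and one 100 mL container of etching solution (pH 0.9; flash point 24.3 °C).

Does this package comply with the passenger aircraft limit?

No

The oven-cleaner concentrate has pH 12.6, which is ≥ 12.5, so it is Category CR (Corrosive).
pH 0.9 meets the Category CR criterion (Corrosive), so the etching solution is Category CR.
Total Category CR: 150 mL + 100 mL = 250 mL.
Category CR is Forbidden by passenger aircraft.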